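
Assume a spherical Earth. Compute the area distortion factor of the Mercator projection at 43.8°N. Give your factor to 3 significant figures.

1.92

The Mercator projection is conformal; its linear scale factor is the same in every direction and equals sec φ = 1/cos φ.
Areal scale = k² = sec²φ = 1/cos²(43.8°) = 1/0.7218² = 1.920.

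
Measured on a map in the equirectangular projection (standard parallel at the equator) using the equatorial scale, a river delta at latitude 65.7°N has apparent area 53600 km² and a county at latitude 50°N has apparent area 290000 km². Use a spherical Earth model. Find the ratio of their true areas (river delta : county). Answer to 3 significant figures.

0.118

Plate carrée has h = 1 and k = sec φ, giving areal scale sec φ; true area = (apparent area) · cos φ.
True area of river delta: 53600 × cos(65.7°) = 53600 × 0.4115 = 22060 km².
True area of county: 290000 × cos(50°) = 290000 × 0.6428 = 186400 km².
Ratio = 22060 / 186400 ≈ 0.118.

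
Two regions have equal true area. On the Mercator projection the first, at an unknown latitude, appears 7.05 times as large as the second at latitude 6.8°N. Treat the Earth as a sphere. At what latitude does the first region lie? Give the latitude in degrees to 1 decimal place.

68.0°

On Mercator, (apparent₁)/(apparent₂) = sec²φ₁ / sec²φ₂ when true areas are equal.
cos²φ₂ / cos²φ₁ = 7.05  ⇒  cos φ₁ = cos 6.8° / √7.05 = 0.9930/2.655 = 0.3740.
φ₁ = arccos(0.3740) ≈ 68.0°.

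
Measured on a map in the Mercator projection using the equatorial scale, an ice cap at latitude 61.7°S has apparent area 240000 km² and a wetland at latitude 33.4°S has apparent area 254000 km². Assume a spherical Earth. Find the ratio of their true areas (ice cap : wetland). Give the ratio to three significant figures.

0.305

On Mercator the areal scale is sec²φ, so true area = apparent × cos²φ.
True area of ice cap: 240000 × cos²(61.7°) = 240000 × 0.2248 = 53940 km².
True area of wetland: 254000 × cos²(33.4°) = 254000 × 0.6970 = 177000 km².
Ratio = 53940 / 177000 ≈ 0.305.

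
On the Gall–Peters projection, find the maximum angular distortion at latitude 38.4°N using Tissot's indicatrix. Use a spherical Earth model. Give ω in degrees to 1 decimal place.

11.8°

The Gall–Peters projection is cylindrical equal-area with φ₀ = 45°. Cylindrical equal-area (φ₀ = 45°): h = cos φ / cos 45° along meridians, k = cos 45° / cos φ along parallels; h·k = 1.
At 38.4°: h = 1.108, k = 0.9023; principal scales a = 1.108, b = 0.9023.
sin(ω/2) = (a − b)/(a + b) = 0.2060/2.011 = 0.1025, so ω = 2 arcsin(0.1025) ≈ 11.8°.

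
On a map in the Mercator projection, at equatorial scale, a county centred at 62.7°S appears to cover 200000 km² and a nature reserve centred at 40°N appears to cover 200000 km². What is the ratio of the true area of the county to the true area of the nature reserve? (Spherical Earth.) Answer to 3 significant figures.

On Mercator the areal scale is sec²φ, so true area = apparent × cos²φ.
True area of county: 200000 × cos²(62.7°) = 200000 × 0.2104 = 42070 km².
True area of nature reserve: 200000 × cos²(40°) = 200000 × 0.5868 = 117400 km².
Ratio = 42070 / 117400 ≈ 0.358.

0.358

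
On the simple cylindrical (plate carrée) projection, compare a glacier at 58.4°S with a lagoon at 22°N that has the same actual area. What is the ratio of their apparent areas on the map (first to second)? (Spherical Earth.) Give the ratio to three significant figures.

Plate carrée maps x = Rλ, y = Rφ. The meridian scale is h = 1 and the parallel scale is k = 1/cos φ = sec φ.
Areal scale at 58.4°: h·k = 1.000 × 1.908 = 1.908.
Areal scale at 22°: h·k = 1.000 × 1.079 = 1.079.
Ratio = 1.908/1.079 ≈ 1.77.

1.77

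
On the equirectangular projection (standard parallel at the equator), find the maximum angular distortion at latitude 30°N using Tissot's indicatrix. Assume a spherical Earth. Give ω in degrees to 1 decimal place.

For the equirectangular projection with φ₀ = 0 (plate carrée), h = 1 along meridians and k = sec φ along parallels.
At 30°: h = 1.000, k = 1.155; principal scales a = 1.155, b = 1.000.
sin(ω/2) = (a − b)/(a + b) = 0.1547/2.155 = 0.07180, so ω = 2 arcsin(0.07180) ≈ 8.2°.

8.2°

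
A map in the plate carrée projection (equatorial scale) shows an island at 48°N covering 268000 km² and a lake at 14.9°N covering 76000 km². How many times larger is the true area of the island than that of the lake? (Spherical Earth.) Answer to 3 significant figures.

2.44

Plate carrée has h = 1 and k = sec φ, giving areal scale sec φ; true area = (apparent area) · cos φ.
True area of island: 268000 × cos(48°) = 268000 × 0.6691 = 179300 km².
True area of lake: 76000 × cos(14.9°) = 76000 × 0.9664 = 73440 km².
Ratio = 179300 / 73440 ≈ 2.44.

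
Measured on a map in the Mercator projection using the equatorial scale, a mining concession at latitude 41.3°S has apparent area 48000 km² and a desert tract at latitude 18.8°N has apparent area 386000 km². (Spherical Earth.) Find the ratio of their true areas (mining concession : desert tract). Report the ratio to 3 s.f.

0.0783

Since Mercator area scale is 1/cos²φ, the true area equals the apparent area multiplied by cos²φ.
True area of mining concession: 48000 × cos²(41.3°) = 48000 × 0.5644 = 27090 km².
True area of desert tract: 386000 × cos²(18.8°) = 386000 × 0.8961 = 345900 km².
Ratio = 27090 / 345900 ≈ 0.0783.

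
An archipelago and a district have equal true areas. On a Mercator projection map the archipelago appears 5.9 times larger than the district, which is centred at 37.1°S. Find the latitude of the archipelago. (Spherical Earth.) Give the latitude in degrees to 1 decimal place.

On Mercator, (apparent₁)/(apparent₂) = sec²φ₁ / sec²φ₂ when true areas are equal.
cos²φ₂ / cos²φ₁ = 5.9  ⇒  cos φ₁ = cos 37.1° / √5.9 = 0.7976/2.429 = 0.3284.
φ₁ = arccos(0.3284) ≈ 70.8°.

70.8°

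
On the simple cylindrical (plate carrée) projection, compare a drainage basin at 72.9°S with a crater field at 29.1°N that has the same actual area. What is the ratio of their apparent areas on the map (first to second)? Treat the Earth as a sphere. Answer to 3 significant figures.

2.97

Plate carrée maps x = Rλ, y = Rφ. The meridian scale is h = 1 and the parallel scale is k = 1/cos φ = sec φ.
Areal scale at 72.9°: h·k = 1.000 × 3.401 = 3.401.
Areal scale at 29.1°: h·k = 1.000 × 1.144 = 1.144.
Ratio = 3.401/1.144 ≈ 2.97.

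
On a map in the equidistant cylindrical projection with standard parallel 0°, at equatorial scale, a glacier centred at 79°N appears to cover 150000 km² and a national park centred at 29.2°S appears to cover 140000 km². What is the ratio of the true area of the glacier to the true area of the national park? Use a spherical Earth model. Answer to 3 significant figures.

0.234

Plate carrée has h = 1 and k = sec φ, giving areal scale sec φ; true area = (apparent area) · cos φ.
True area of glacier: 150000 × cos(79°) = 150000 × 0.1908 = 28620 km².
True area of national park: 140000 × cos(29.2°) = 140000 × 0.8729 = 122200 km².
Ratio = 28620 / 122200 ≈ 0.234.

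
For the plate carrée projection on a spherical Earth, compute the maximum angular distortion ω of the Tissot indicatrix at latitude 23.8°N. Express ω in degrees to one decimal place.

Plate carrée maps x = Rλ, y = Rφ. The meridian scale is h = 1 and the parallel scale is k = 1/cos φ = sec φ.
At 23.8°: h = 1.000, k = 1.093; principal scales a = 1.093, b = 1.000.
sin(ω/2) = (a − b)/(a + b) = 0.09294/2.093 = 0.04441, so ω = 2 arcsin(0.04441) ≈ 5.1°.

5.1°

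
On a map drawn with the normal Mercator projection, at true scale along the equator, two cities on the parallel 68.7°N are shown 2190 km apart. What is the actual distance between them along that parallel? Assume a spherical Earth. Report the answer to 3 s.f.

The Mercator projection is conformal; its linear scale factor is the same in every direction and equals sec φ = 1/cos φ.
Along the parallel at 68.7°, map distances are exaggerated by k = sec 68.7° = 2.753.
True distance = 2190 / 2.753 = 2190 × cos 68.7° ≈ 796 km.

796 km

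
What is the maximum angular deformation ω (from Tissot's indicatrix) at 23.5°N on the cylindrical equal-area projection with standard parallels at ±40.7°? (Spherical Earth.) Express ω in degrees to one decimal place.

A cylindrical equal-area projection with standard parallel φ₀ has meridian scale h = cos φ / cos φ₀ and parallel scale k = cos φ₀ / cos φ (so areas are preserved, h·k = 1).
At 23.5°: h = 1.210, k = 0.8267; principal scales a = 1.210, b = 0.8267.
sin(ω/2) = (a − b)/(a + b) = 0.3829/2.036 = 0.1880, so ω = 2 arcsin(0.1880) ≈ 21.7°.

21.7°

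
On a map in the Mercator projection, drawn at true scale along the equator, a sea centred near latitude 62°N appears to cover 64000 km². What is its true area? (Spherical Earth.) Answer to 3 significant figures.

The Mercator projection is conformal; its linear scale factor is the same in every direction and equals sec φ = 1/cos φ.
Areal scale = k² = sec²φ = 1/cos²(62°) = 1/0.4695² = 4.537.
True area = apparent / (areal scale) = 64000 / 4.537 ≈ 14100 km².

14100 km²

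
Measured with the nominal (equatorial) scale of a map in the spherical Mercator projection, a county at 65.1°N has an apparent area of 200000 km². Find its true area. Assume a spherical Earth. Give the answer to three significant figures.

35500 km²

Mercator is conformal, so the point scale is isotropic: h = k = sec φ = 1/cos φ.
Areal scale = k² = sec²φ = 1/cos²(65.1°) = 1/0.4210² = 5.641.
True area = apparent / (areal scale) = 200000 / 5.641 ≈ 35500 km².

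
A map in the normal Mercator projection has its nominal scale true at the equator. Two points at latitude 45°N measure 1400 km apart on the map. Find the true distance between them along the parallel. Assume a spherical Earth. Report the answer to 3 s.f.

990 km

For Mercator, h = k = sec φ (a conformal cylindrical projection has a single point scale, 1/cos φ).
Along the parallel at 45°, map distances are exaggerated by k = sec 45° = 1.414.
True distance = 1400 / 1.414 = 1400 × cos 45° ≈ 990 km.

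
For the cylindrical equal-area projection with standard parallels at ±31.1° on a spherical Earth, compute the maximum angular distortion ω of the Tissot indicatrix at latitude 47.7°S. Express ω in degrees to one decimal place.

A cylindrical equal-area projection with standard parallel φ₀ has meridian scale h = cos φ / cos φ₀ and parallel scale k = cos φ₀ / cos φ (so areas are preserved, h·k = 1).
At 47.7°: h = 0.7860, k = 1.272; principal scales a = 1.272, b = 0.7860.
sin(ω/2) = (a − b)/(a + b) = 0.4863/2.058 = 0.2363, so ω = 2 arcsin(0.2363) ≈ 27.3°.

27.3°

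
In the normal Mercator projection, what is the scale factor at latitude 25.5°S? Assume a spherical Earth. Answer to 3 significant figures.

1.11

For Mercator, h = k = sec φ (a conformal cylindrical projection has a single point scale, 1/cos φ).
k = 1/cos 25.5° = 1/0.9026 = 1.108.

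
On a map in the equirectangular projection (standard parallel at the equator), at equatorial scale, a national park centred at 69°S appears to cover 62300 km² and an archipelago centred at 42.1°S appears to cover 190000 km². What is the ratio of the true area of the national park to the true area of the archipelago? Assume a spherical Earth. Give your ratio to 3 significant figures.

On the plate carrée, areal scale = h·k = 1 × sec φ, so true area = apparent × cos φ.
True area of national park: 62300 × cos(69°) = 62300 × 0.3584 = 22330 km².
True area of archipelago: 190000 × cos(42.1°) = 190000 × 0.7420 = 141000 km².
Ratio = 22330 / 141000 ≈ 0.158.

0.158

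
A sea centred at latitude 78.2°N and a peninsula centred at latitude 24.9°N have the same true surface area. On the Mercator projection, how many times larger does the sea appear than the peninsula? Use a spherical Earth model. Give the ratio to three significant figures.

Mercator is conformal with k = sec φ, so areal scale = k² = sec²φ.
At 78.2°: sec²(78.2°) = 1/0.2045² = 23.91.
At 24.9°: sec²(24.9°) = 1/0.9070² = 1.215.
Ratio = 23.91/1.215 = cos²(24.9°)/cos²(78.2°) ≈ 19.7.

19.7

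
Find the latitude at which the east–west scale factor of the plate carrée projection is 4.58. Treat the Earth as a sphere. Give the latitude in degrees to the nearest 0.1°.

77.4°

Plate carrée: h = 1, k = sec φ along parallels.
sec φ = 4.58  ⇒  cos φ = 0.2183  ⇒  φ ≈ 77.4°.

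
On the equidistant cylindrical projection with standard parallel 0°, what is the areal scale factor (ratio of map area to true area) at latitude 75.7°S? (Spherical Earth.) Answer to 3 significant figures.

For the equirectangular projection with φ₀ = 0 (plate carrée), h = 1 along meridians and k = sec φ along parallels.
Areal scale = h·k = 1 × sec φ; at 75.7°, h = 1.000, k = 4.049, so h·k = 4.049.

4.05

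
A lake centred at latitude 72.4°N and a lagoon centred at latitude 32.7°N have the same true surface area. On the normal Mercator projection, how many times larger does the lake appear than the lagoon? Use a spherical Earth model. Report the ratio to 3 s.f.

7.75

Mercator areal scale is sec²φ.
At 72.4°: sec²(72.4°) = 1/0.3024² = 10.94.
At 32.7°: sec²(32.7°) = 1/0.8415² = 1.412.
Ratio = 10.94/1.412 = cos²(32.7°)/cos²(72.4°) ≈ 7.75.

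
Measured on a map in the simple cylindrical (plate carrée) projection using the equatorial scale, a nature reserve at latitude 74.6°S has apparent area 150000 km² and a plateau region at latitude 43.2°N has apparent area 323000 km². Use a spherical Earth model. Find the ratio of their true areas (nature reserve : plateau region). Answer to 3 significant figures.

0.169

Plate carrée has h = 1 and k = sec φ, giving areal scale sec φ; true area = (apparent area) · cos φ.
True area of nature reserve: 150000 × cos(74.6°) = 150000 × 0.2656 = 39830 km².
True area of plateau region: 323000 × cos(43.2°) = 323000 × 0.7290 = 235500 km².
Ratio = 39830 / 235500 ≈ 0.169.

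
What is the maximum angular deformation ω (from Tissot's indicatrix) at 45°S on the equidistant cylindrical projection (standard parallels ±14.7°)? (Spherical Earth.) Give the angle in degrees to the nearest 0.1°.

The equidistant cylindrical projection with φ₀ = 14.7° has h = 1 (meridians true) and k = cos φ₀ / cos φ along parallels.
At 45°: h = 1.000, k = 1.368; principal scales a = 1.368, b = 1.000.
sin(ω/2) = (a − b)/(a + b) = 0.3679/2.368 = 0.1554, so ω = 2 arcsin(0.1554) ≈ 17.9°.

17.9°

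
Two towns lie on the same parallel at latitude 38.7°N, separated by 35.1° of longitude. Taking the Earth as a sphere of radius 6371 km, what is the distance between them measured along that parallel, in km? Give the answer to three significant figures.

3050 km

Arc length along a parallel = R cos φ · Δλ (with Δλ in radians).
= 6371 × cos 38.7° × (35.1° × π/180) = 6371 × 0.7804 × 0.6126 ≈ 3050 km.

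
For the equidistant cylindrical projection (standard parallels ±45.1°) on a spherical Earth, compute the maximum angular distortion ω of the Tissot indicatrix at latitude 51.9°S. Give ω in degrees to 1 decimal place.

In the equirectangular projection with standard parallel φ₀ = 45.1° (x = Rλ cos φ₀, y = Rφ), meridians are true-scale (h = 1) and the parallel scale is k = cos φ₀ / cos φ.
At 51.9°: h = 1.000, k = 1.144; principal scales a = 1.144, b = 1.000.
sin(ω/2) = (a − b)/(a + b) = 0.1440/2.144 = 0.06715, so ω = 2 arcsin(0.06715) ≈ 7.7°.

7.7°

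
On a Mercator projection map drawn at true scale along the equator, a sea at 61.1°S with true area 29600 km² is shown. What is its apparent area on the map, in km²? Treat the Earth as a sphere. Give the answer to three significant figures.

127000 km²

Mercator is conformal, so the point scale is isotropic: h = k = sec φ = 1/cos φ.
Areal scale = k² = sec²φ = 1/cos²(61.1°) = 1/0.4833² = 4.282.
Apparent area = 29600 × 4.282 ≈ 127000 km².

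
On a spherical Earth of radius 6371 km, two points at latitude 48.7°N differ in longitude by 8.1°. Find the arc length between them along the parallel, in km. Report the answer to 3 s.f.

594 km

Arc length along a parallel = R cos φ · Δλ (with Δλ in radians).
= 6371 × cos 48.7° × (8.1° × π/180) = 6371 × 0.6600 × 0.1414 ≈ 594 km.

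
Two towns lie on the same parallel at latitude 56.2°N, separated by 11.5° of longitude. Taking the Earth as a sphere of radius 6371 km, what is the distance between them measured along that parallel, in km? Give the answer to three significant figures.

711 km

Arc length along a parallel = R cos φ · Δλ (with Δλ in radians).
= 6371 × cos 56.2° × (11.5° × π/180) = 6371 × 0.5563 × 0.2007 ≈ 711 km.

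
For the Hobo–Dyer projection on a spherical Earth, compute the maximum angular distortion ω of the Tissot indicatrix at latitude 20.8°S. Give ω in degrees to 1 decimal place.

18.7°

Hobo–Dyer is a cylindrical equal-area projection with standard parallels at ±37.5°. For cylindrical equal-area with standard parallel φ₀, h = cos φ / cos φ₀ and k = cos φ₀ / cos φ, so h·k = 1.
At 20.8°: h = 1.178, k = 0.8487; principal scales a = 1.178, b = 0.8487.
sin(ω/2) = (a − b)/(a + b) = 0.3297/2.027 = 0.1626, so ω = 2 arcsin(0.1626) ≈ 18.7°.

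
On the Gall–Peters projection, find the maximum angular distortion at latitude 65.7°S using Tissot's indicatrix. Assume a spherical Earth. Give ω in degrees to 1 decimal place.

The Gall–Peters projection is cylindrical equal-area with φ₀ = 45°. Cylindrical equal-area (φ₀ = 45°): h = cos φ / cos 45° along meridians, k = cos 45° / cos φ along parallels; h·k = 1.
At 65.7°: h = 0.5820, k = 1.718; principal scales a = 1.718, b = 0.5820.
sin(ω/2) = (a − b)/(a + b) = 1.136/2.300 = 0.4940, so ω = 2 arcsin(0.4940) ≈ 59.2°.

59.2°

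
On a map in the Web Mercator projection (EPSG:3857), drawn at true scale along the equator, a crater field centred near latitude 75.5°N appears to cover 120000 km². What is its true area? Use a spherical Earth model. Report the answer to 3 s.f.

7520 km²

The Mercator projection is conformal; its linear scale factor is the same in every direction and equals sec φ = 1/cos φ.
Areal scale = k² = sec²φ = 1/cos²(75.5°) = 1/0.2504² = 15.95.
True area = apparent / (areal scale) = 120000 / 15.95 ≈ 7520 km².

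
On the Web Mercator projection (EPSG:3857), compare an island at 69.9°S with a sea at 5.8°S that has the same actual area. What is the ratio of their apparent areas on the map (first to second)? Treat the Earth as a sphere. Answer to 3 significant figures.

8.38

On Mercator, area is exaggerated by sec²φ = 1/cos²φ.
At 69.9°: sec²(69.9°) = 1/0.3437² = 8.467.
At 5.8°: sec²(5.8°) = 1/0.9949² = 1.010.
Ratio = 8.467/1.010 = cos²(5.8°)/cos²(69.9°) ≈ 8.38.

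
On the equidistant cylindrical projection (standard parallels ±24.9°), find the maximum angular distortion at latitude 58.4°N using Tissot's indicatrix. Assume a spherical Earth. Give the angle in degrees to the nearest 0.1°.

31.1°

With standard parallel φ₀ = 24.9°, the equirectangular projection gives x = Rλ cos φ₀, y = Rφ, so h = 1 and k = cos 24.9° / cos φ.
At 58.4°: h = 1.000, k = 1.731; principal scales a = 1.731, b = 1.000.
sin(ω/2) = (a − b)/(a + b) = 0.7310/2.731 = 0.2677, so ω = 2 arcsin(0.2677) ≈ 31.1°.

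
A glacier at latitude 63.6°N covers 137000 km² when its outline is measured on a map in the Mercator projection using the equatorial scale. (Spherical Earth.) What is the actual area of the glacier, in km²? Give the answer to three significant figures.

The Mercator projection is conformal; its linear scale factor is the same in every direction and equals sec φ = 1/cos φ.
Areal scale = k² = sec²φ = 1/cos²(63.6°) = 1/0.4446² = 5.058.
True area = apparent / (areal scale) = 137000 / 5.058 ≈ 27100 km².

27100 km²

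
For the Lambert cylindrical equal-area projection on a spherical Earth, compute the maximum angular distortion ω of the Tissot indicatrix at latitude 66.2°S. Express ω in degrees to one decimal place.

92.1°

The Lambert cylindrical equal-area projection is the cylindrical equal-area projection with its standard parallel at the equator (φ₀ = 0). For cylindrical equal-area with standard parallel φ₀, h = cos φ / cos φ₀ and k = cos φ₀ / cos φ, so h·k = 1.
At 66.2°: h = 0.4035, k = 2.478; principal scales a = 2.478, b = 0.4035.
sin(ω/2) = (a − b)/(a + b) = 2.074/2.882 = 0.7199, so ω = 2 arcsin(0.7199) ≈ 92.1°.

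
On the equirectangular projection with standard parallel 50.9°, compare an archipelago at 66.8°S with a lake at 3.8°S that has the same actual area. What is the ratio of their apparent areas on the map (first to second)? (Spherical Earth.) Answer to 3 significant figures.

2.53

The equidistant cylindrical projection with φ₀ = 50.9° has h = 1 (meridians true) and k = cos φ₀ / cos φ along parallels.
Areal scale at 66.8°: h·k = 1.000 × 1.601 = 1.601.
Areal scale at 3.8°: h·k = 1.000 × 0.6321 = 0.6321.
Ratio = 1.601/0.6321 ≈ 2.53.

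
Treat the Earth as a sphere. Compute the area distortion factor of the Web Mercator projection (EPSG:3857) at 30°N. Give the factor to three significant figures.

Mercator is conformal, so the point scale is isotropic: h = k = sec φ = 1/cos φ.
Areal scale = k² = sec²φ = 1/cos²(30°) = 1/0.8660² = 1.333.

1.33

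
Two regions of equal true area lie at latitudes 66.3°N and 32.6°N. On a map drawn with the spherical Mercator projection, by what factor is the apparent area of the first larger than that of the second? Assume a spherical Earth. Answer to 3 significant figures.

On Mercator, area is exaggerated by sec²φ = 1/cos²φ.
At 66.3°: sec²(66.3°) = 1/0.4019² = 6.190.
At 32.6°: sec²(32.6°) = 1/0.8425² = 1.409.
Ratio = 6.190/1.409 = cos²(32.6°)/cos²(66.3°) ≈ 4.39.

4.39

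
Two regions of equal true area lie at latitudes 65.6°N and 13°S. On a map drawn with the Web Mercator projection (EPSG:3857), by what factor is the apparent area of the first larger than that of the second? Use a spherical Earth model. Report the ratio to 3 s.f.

5.56

Mercator is conformal with k = sec φ, so areal scale = k² = sec²φ.
At 65.6°: sec²(65.6°) = 1/0.4131² = 5.860.
At 13°: sec²(13°) = 1/0.9744² = 1.053.
Ratio = 5.860/1.053 = cos²(13°)/cos²(65.6°) ≈ 5.56.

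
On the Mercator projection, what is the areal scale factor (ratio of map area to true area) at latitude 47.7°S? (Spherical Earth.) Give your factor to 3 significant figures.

2.21

For Mercator, h = k = sec φ (a conformal cylindrical projection has a single point scale, 1/cos φ).
Areal scale = k² = sec²φ = 1/cos²(47.7°) = 1/0.6730² = 2.208.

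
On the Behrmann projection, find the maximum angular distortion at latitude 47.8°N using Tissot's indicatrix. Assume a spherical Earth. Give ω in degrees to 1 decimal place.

28.8°

The Behrmann projection is cylindrical equal-area with φ₀ = 30°. A cylindrical equal-area projection with standard parallel φ₀ has meridian scale h = cos φ / cos φ₀ and parallel scale k = cos φ₀ / cos φ (so areas are preserved, h·k = 1).
At 47.8°: h = 0.7756, k = 1.289; principal scales a = 1.289, b = 0.7756.
sin(ω/2) = (a − b)/(a + b) = 0.5136/2.065 = 0.2487, so ω = 2 arcsin(0.2487) ≈ 28.8°.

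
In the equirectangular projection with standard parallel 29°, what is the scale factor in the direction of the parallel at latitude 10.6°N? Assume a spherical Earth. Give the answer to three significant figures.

With standard parallel φ₀ = 29°, the equirectangular projection gives x = Rλ cos φ₀, y = Rφ, so h = 1 and k = cos 29° / cos φ.
k = cos 29° / cos 10.6° = 0.8746/0.9829 = 0.8898.

0.890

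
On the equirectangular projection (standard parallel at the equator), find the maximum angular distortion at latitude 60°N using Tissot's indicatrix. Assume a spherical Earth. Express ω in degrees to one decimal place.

Plate carrée maps x = Rλ, y = Rφ. The meridian scale is h = 1 and the parallel scale is k = 1/cos φ = sec φ.
At 60°: h = 1.000, k = 2.000; principal scales a = 2.000, b = 1.000.
sin(ω/2) = (a − b)/(a + b) = 1.0000/3.000 = 0.3333, so ω = 2 arcsin(0.3333) ≈ 38.9°.

38.9°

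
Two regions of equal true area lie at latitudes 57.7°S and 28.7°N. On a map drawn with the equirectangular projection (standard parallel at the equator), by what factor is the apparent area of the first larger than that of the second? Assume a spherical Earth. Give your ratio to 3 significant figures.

Plate carrée maps x = Rλ, y = Rφ. The meridian scale is h = 1 and the parallel scale is k = 1/cos φ = sec φ.
Areal scale at 57.7°: h·k = 1.000 × 1.871 = 1.871.
Areal scale at 28.7°: h·k = 1.000 × 1.140 = 1.140.
Ratio = 1.871/1.140 ≈ 1.64.

1.64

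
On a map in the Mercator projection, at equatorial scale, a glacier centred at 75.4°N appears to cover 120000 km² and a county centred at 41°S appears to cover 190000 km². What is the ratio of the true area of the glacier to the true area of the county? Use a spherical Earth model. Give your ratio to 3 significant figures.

On Mercator the areal scale is sec²φ, so true area = apparent × cos²φ.
True area of glacier: 120000 × cos²(75.4°) = 120000 × 0.06354 = 7625 km².
True area of county: 190000 × cos²(41°) = 190000 × 0.5696 = 108200 km².
Ratio = 7625 / 108200 ≈ 0.0705.

0.0705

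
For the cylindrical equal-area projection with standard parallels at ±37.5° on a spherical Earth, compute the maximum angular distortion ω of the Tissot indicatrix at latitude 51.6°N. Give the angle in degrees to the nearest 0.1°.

27.8°

For cylindrical equal-area with standard parallel φ₀, h = cos φ / cos φ₀ and k = cos φ₀ / cos φ, so h·k = 1.
At 51.6°: h = 0.7829, k = 1.277; principal scales a = 1.277, b = 0.7829.
sin(ω/2) = (a − b)/(a + b) = 0.4943/2.060 = 0.2399, so ω = 2 arcsin(0.2399) ≈ 27.8°.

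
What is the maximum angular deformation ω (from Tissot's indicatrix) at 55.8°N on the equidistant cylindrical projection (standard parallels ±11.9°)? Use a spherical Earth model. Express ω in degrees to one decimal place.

The equidistant cylindrical projection with φ₀ = 11.9° has h = 1 (meridians true) and k = cos φ₀ / cos φ along parallels.
At 55.8°: h = 1.000, k = 1.741; principal scales a = 1.741, b = 1.000.
sin(ω/2) = (a − b)/(a + b) = 0.7409/2.741 = 0.2703, so ω = 2 arcsin(0.2703) ≈ 31.4°.

31.4°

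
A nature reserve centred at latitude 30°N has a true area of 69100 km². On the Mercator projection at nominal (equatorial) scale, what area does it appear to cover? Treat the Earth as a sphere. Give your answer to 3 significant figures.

The Mercator projection is conformal; its linear scale factor is the same in every direction and equals sec φ = 1/cos φ.
Areal scale = k² = sec²φ = 1/cos²(30°) = 1/0.8660² = 1.333.
Apparent area = 69100 × 1.333 ≈ 92100 km².

92100 km²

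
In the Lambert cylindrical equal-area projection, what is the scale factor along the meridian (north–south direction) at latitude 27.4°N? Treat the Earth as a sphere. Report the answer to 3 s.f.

The Lambert cylindrical equal-area projection is the cylindrical equal-area projection with its standard parallel at the equator (φ₀ = 0). A cylindrical equal-area projection with standard parallel φ₀ has meridian scale h = cos φ / cos φ₀ and parallel scale k = cos φ₀ / cos φ (so areas are preserved, h·k = 1).
h = cos 27.4° / cos 0° = 0.8878/1.000 = 0.8878.

0.888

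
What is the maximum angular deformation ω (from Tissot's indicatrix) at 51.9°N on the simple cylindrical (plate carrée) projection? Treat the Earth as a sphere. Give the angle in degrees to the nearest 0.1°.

Plate carrée maps x = Rλ, y = Rφ. The meridian scale is h = 1 and the parallel scale is k = 1/cos φ = sec φ.
At 51.9°: h = 1.000, k = 1.621; principal scales a = 1.621, b = 1.000.
sin(ω/2) = (a − b)/(a + b) = 0.6207/2.621 = 0.2368, so ω = 2 arcsin(0.2368) ≈ 27.4°.

27.4°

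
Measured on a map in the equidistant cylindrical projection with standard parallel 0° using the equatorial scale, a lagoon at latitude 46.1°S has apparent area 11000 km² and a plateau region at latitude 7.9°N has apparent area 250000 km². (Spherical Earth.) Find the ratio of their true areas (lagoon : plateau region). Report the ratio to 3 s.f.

Plate carrée has h = 1 and k = sec φ, giving areal scale sec φ; true area = (apparent area) · cos φ.
True area of lagoon: 11000 × cos(46.1°) = 11000 × 0.6934 = 7627 km².
True area of plateau region: 250000 × cos(7.9°) = 250000 × 0.9905 = 247600 km².
Ratio = 7627 / 247600 ≈ 0.0308.

0.0308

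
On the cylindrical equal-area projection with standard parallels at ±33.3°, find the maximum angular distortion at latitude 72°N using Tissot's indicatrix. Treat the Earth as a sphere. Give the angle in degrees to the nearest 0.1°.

A cylindrical equal-area projection with standard parallel φ₀ has meridian scale h = cos φ / cos φ₀ and parallel scale k = cos φ₀ / cos φ (so areas are preserved, h·k = 1).
At 72°: h = 0.3697, k = 2.705; principal scales a = 2.705, b = 0.3697.
sin(ω/2) = (a − b)/(a + b) = 2.335/3.074 = 0.7595, so ω = 2 arcsin(0.7595) ≈ 98.8°.

98.8°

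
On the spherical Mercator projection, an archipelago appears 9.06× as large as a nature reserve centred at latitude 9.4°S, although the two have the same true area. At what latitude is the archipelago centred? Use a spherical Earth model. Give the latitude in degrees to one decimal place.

70.9°

On Mercator, (apparent₁)/(apparent₂) = sec²φ₁ / sec²φ₂ when true areas are equal.
cos²φ₂ / cos²φ₁ = 9.06  ⇒  cos φ₁ = cos 9.4° / √9.06 = 0.9866/3.010 = 0.3278.
φ₁ = arccos(0.3278) ≈ 70.9°.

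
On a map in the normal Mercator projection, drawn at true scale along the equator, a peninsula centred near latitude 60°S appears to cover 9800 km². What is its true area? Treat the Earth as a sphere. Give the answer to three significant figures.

Mercator is conformal, so the point scale is isotropic: h = k = sec φ = 1/cos φ.
Areal scale = k² = sec²φ = 1/cos²(60°) = 1/0.5000² = 4.000.
True area = apparent / (areal scale) = 9800 / 4.000 ≈ 2450 km².

2450 km²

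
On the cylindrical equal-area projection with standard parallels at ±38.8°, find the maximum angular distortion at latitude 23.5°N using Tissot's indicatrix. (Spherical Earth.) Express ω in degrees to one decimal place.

18.6°

A cylindrical equal-area projection with standard parallel φ₀ has meridian scale h = cos φ / cos φ₀ and parallel scale k = cos φ₀ / cos φ (so areas are preserved, h·k = 1).
At 23.5°: h = 1.177, k = 0.8498; principal scales a = 1.177, b = 0.8498.
sin(ω/2) = (a − b)/(a + b) = 0.3269/2.027 = 0.1613, so ω = 2 arcsin(0.1613) ≈ 18.6°.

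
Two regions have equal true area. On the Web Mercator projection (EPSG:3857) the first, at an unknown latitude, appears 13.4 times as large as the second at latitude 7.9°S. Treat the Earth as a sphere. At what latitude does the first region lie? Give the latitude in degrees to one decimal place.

74.3°

On Mercator, (apparent₁)/(apparent₂) = sec²φ₁ / sec²φ₂ when true areas are equal.
cos²φ₂ / cos²φ₁ = 13.4  ⇒  cos φ₁ = cos 7.9° / √13.4 = 0.9905/3.661 = 0.2706.
φ₁ = arccos(0.2706) ≈ 74.3°.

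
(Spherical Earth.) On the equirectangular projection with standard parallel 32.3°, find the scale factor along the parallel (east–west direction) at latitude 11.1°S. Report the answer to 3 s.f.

0.861

With standard parallel φ₀ = 32.3°, the equirectangular projection gives x = Rλ cos φ₀, y = Rφ, so h = 1 and k = cos 32.3° / cos φ.
k = cos 32.3° / cos 11.1° = 0.8453/0.9813 = 0.8614.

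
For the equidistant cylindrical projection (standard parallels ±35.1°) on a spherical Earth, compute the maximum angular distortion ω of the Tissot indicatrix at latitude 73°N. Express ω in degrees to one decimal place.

In the equirectangular projection with standard parallel φ₀ = 35.1° (x = Rλ cos φ₀, y = Rφ), meridians are true-scale (h = 1) and the parallel scale is k = cos φ₀ / cos φ.
At 73°: h = 1.000, k = 2.798; principal scales a = 2.798, b = 1.000.
sin(ω/2) = (a − b)/(a + b) = 1.798/3.798 = 0.4735, so ω = 2 arcsin(0.4735) ≈ 56.5°.

56.5°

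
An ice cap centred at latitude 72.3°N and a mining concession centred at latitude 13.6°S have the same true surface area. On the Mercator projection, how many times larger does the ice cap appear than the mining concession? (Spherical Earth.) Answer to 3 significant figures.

Mercator is conformal with k = sec φ, so areal scale = k² = sec²φ.
At 72.3°: sec²(72.3°) = 1/0.3040² = 10.82.
At 13.6°: sec²(13.6°) = 1/0.9720² = 1.059.
Ratio = 10.82/1.059 = cos²(13.6°)/cos²(72.3°) ≈ 10.2.

10.2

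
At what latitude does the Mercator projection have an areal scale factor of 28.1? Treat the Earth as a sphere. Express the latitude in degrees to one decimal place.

Mercator areal scale is sec²φ.
sec²φ = 28.1  ⇒  cos²φ = 0.03559  ⇒  cos φ = 0.1886.
φ = arccos(0.1886) ≈ 79.1°.

79.1°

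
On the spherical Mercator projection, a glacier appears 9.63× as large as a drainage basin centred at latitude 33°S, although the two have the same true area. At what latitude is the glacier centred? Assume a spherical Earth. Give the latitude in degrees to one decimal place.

Mercator areal scale is sec²φ, so apparent-area ratio = sec²φ₁ / sec²φ₂ = cos²φ₂ / cos²φ₁.
cos²φ₂ / cos²φ₁ = 9.63  ⇒  cos φ₁ = cos 33° / √9.63 = 0.8387/3.103 = 0.2703.
φ₁ = arccos(0.2703) ≈ 74.3°.

74.3°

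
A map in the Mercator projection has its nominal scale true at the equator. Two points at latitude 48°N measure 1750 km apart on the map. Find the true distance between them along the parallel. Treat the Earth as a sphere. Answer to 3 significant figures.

1170 km

For Mercator, h = k = sec φ (a conformal cylindrical projection has a single point scale, 1/cos φ).
Along the parallel at 48°, map distances are exaggerated by k = sec 48° = 1.494.
True distance = 1750 / 1.494 = 1750 × cos 48° ≈ 1170 km.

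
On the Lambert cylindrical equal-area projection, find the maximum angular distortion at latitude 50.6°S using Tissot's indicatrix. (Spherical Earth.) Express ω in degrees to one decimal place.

50.4°

The Lambert cylindrical equal-area projection is the cylindrical equal-area projection with its standard parallel at the equator (φ₀ = 0). A cylindrical equal-area projection with standard parallel φ₀ has meridian scale h = cos φ / cos φ₀ and parallel scale k = cos φ₀ / cos φ (so areas are preserved, h·k = 1).
At 50.6°: h = 0.6347, k = 1.575; principal scales a = 1.575, b = 0.6347.
sin(ω/2) = (a − b)/(a + b) = 0.9407/2.210 = 0.4256, so ω = 2 arcsin(0.4256) ≈ 50.4°.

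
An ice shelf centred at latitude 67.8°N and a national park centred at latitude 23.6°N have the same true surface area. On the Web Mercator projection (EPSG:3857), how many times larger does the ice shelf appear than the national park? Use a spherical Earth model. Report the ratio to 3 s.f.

5.88

Mercator areal scale is sec²φ.
At 67.8°: sec²(67.8°) = 1/0.3778² = 7.005.
At 23.6°: sec²(23.6°) = 1/0.9164² = 1.191.
Ratio = 7.005/1.191 = cos²(23.6°)/cos²(67.8°) ≈ 5.88.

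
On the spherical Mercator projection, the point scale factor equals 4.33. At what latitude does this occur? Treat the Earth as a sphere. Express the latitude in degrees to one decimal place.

76.6°

Mercator scale is k = sec φ = 1/cos φ.
1/cos φ = 4.33  ⇒  cos φ = 0.2309  ⇒  φ = arccos(0.2309) ≈ 76.6°.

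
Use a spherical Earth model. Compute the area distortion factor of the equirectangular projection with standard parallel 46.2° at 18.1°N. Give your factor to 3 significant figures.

0.728

The equidistant cylindrical projection with φ₀ = 46.2° has h = 1 (meridians true) and k = cos φ₀ / cos φ along parallels.
Areal scale = h·k = 1 × cos φ₀ / cos φ; at 18.1°, h = 1.000, k = 0.7282, so h·k = 0.7282.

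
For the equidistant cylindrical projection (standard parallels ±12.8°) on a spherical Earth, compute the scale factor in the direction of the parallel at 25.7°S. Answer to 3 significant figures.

1.08

The equidistant cylindrical projection with φ₀ = 12.8° has h = 1 (meridians true) and k = cos φ₀ / cos φ along parallels.
k = cos 12.8° / cos 25.7° = 0.9751/0.9011 = 1.082.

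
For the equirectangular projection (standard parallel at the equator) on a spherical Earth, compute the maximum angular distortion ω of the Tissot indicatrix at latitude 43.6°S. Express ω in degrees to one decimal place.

18.4°

For the equirectangular projection with φ₀ = 0 (plate carrée), h = 1 along meridians and k = sec φ along parallels.
At 43.6°: h = 1.000, k = 1.381; principal scales a = 1.381, b = 1.000.
sin(ω/2) = (a − b)/(a + b) = 0.3809/2.381 = 0.1600, so ω = 2 arcsin(0.1600) ≈ 18.4°.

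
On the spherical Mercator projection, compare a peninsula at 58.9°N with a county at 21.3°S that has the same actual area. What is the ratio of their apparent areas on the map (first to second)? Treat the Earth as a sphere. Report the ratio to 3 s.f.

3.25

On Mercator, area is exaggerated by sec²φ = 1/cos²φ.
At 58.9°: sec²(58.9°) = 1/0.5165² = 3.748.
At 21.3°: sec²(21.3°) = 1/0.9317² = 1.152.
Ratio = 3.748/1.152 = cos²(21.3°)/cos²(58.9°) ≈ 3.25.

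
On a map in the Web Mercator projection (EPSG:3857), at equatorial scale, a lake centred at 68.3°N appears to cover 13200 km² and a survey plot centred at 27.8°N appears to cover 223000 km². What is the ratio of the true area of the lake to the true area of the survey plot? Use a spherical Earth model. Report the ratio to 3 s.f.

Since Mercator area scale is 1/cos²φ, the true area equals the apparent area multiplied by cos²φ.
True area of lake: 13200 × cos²(68.3°) = 13200 × 0.1367 = 1805 km².
True area of survey plot: 223000 × cos²(27.8°) = 223000 × 0.7825 = 174500 km².
Ratio = 1805 / 174500 ≈ 0.0103.

0.0103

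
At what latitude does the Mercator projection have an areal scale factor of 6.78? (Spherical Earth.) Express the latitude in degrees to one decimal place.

67.4°

Mercator areal scale is sec²φ.
sec²φ = 6.78  ⇒  cos²φ = 0.1475  ⇒  cos φ = 0.3840.
φ = arccos(0.3840) ≈ 67.4°.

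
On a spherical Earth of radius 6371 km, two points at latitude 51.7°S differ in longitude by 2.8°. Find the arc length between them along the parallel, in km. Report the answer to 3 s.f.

193 km

Arc length along a parallel = R cos φ · Δλ (with Δλ in radians).
= 6371 × cos 51.7° × (2.8° × π/180) = 6371 × 0.6198 × 0.04887 ≈ 193 km.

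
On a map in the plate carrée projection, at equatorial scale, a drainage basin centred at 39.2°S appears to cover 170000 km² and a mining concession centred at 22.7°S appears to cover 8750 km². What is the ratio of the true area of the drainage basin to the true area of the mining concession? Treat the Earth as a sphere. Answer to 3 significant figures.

16.3

On the plate carrée, areal scale = h·k = 1 × sec φ, so true area = apparent × cos φ.
True area of drainage basin: 170000 × cos(39.2°) = 170000 × 0.7749 = 131700 km².
True area of mining concession: 8750 × cos(22.7°) = 8750 × 0.9225 = 8072 km².
Ratio = 131700 / 8072 ≈ 16.3.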